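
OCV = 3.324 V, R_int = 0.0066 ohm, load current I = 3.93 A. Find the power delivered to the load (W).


Step 1: V_terminal = OCV - I*R = 3.324 - 3.93 * 0.0066 = 3.2981 V
Step 2: P_out = V_terminal * I = 3.2981 * 3.93 = 12.96 W

12.96 W


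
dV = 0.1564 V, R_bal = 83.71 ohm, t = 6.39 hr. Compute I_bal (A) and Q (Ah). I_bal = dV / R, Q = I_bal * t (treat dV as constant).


I_bal = dV / R = 0.1564 / 83.71 = 0.0018684 A
Q = I_bal * t = 0.0018684 * 6.39 = 0.01194 Ah

I=0.0018684 A, Q=0.01194 Ah


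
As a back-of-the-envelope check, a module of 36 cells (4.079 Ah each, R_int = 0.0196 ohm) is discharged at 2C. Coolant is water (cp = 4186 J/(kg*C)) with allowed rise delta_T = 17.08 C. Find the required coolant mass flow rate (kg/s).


Step 1: I = 2 * 4.079 = 8.158 A
Step 2: Q_cell = I^2 * R = 8.158^2 * 0.0196 = 1.3044 W
Step 3: Q_total = 36 * 1.3044 = 46.958 W
Step 4: m_dot = Q_total / (cp * dT) = 46.958 / (4186 * 17.08) = 6.568e-04 kg/s

6.568e-04 kg/s


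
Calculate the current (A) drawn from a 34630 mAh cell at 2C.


Convert: capacity = 34630 mAh = 34.63 Ah
At 2C: I = 2 * 34.63 Ah = 69.26 A

69.26 A


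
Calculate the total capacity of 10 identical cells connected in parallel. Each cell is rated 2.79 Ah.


C_total = 10 * 2.79 = 27.9 Ah

27.9 Ah


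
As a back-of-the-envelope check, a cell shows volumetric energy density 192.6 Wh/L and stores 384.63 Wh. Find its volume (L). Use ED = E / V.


V = E / ED = 384.63 / 192.6 = 1.997 L

1.997 L


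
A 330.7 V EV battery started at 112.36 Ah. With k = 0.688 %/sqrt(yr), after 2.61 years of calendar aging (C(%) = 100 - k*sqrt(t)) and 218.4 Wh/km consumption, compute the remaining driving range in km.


Step 1: capacity retention = 100 - 0.688 * sqrt(2.61) = 100 - 0.688 * 1.6155 = 98.889%
Step 2: C_now = 112.36 * 98.889/100 = 111.11 Ah
Step 3: E_pack = V * C_now = 330.7 * 111.11 = 36744 Wh
Step 4: range = E_pack / consumption = 36744 / 218.4 = 168.2 km

168.2 km


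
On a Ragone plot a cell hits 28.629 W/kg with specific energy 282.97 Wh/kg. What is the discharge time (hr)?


t = E / P = 282.97 / 28.629 = 9.884 hr

9.884 hr


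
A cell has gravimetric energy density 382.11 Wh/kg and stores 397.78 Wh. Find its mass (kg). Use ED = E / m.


m = E / ED = 397.78 / 382.11 = 1.041 kg

1.041 kg


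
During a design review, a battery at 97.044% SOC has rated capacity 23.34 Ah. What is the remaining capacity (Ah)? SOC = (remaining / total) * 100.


remaining = SOC / 100 * total = 97.044 / 100 * 23.34 = 22.65 Ah

22.65 Ah


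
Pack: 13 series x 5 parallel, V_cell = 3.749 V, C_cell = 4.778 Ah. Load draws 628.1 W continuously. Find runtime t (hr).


Step 1: E_pack = Ns * V_cell * Np * C_cell = 13 * 3.749 * 5 * 4.778 = 1164.3 Wh
Step 2: t = E_pack / P = 1164.3 / 628.1 = 1.854 hr

1.854 hr


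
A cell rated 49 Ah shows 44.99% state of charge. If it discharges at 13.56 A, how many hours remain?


Step 1: remaining = SOC/100 * C_total = 44.99/100 * 49 = 22.045 Ah
Step 2: t = remaining / I = 22.045 / 13.56 = 1.626 hr

1.626 hr


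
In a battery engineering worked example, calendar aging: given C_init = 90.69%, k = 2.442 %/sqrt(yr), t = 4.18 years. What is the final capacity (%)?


sqrt(t) = sqrt(4.18) = 2.0445
C_final = 90.69 - 2.442 * 2.0445 = 85.70%

85.70%


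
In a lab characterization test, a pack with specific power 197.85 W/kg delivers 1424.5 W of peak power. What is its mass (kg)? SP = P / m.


m = P / SP = 1424.5 / 197.85 = 7.200 kg

7.200 kg


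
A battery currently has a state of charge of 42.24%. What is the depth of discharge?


DOD = 100 - SOC = 100 - 42.24 = 57.76%

57.76%


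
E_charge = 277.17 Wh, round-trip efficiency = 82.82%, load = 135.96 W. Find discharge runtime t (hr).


Step 1: E_discharge = eta/100 * E_charge = 82.82/100 * 277.17 = 229.55 Wh
Step 2: t = E_discharge / P = 229.55 / 135.96 = 1.688 hr

1.688 hr


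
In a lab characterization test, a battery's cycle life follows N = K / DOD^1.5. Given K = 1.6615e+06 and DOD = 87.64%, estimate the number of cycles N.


Step 1: DOD^1.5 = 87.64^1.5 = 820.45
Step 2: N = 1.6615e+06 / 820.45 = 2025 cycles

2025 cycles


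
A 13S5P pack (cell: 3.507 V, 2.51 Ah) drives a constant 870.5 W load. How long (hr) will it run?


Step 1: E_pack = Ns * V_cell * Np * C_cell = 13 * 3.507 * 5 * 2.51 = 572.17 Wh
Step 2: t = E_pack / P = 572.17 / 870.5 = 0.6573 hr

0.6573 hr


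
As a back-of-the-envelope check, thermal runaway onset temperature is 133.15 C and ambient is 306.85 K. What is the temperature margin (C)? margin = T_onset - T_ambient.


Convert: T_ambient = 306.85 K = 33.7 C
margin = 133.15 - 33.7 = 99.45 C

99.45 C


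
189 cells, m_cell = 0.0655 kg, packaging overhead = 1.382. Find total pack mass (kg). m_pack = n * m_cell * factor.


m_pack = n * m_cell * overhead = 189 * 0.0655 * 1.382 = 17.11 kg

17.11 kg


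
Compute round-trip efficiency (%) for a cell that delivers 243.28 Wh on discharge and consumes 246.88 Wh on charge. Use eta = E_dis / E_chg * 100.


eta_e = E_dis / E_chg * 100 = 243.28 / 246.88 * 100 = 98.54%

98.54%


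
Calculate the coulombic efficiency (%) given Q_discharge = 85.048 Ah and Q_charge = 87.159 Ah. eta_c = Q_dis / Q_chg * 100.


eta_c = Q_dis / Q_chg * 100 = 85.048 / 87.159 * 100 = 97.58%

97.58%


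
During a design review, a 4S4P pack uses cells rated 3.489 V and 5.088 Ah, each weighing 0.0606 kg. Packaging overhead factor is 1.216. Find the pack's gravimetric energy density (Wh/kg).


Step 1: V_pack = 4 * 3.489 = 13.956 V
Step 2: C_pack = 4 * 5.088 = 20.352 Ah
Step 3: E_pack = V_pack * C_pack = 13.956 * 20.352 = 284.03 Wh
Step 4: m_pack = 4 * 4 * 0.0606 * 1.216 = 1.179 kg
Step 5: ED = E_pack / m_pack = 284.03 / 1.179 = 240.9 Wh/kg

240.9 Wh/kg


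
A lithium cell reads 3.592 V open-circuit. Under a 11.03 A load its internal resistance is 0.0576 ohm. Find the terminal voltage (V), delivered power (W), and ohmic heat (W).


Step 1: V_terminal = OCV - I*R = 3.592 - 11.03 * 0.0576 = 2.9567 V
Step 2: P_out = V_terminal * I = 2.9567 * 11.03 = 32.61 W
Step 3: Q = I^2 * R = 11.03^2 * 0.0576 = 7.008 W

V=2.9567 V, P=32.61 W, Q=7.008 W


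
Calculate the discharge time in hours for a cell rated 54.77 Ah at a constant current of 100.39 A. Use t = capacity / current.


t = capacity / current = 54.77 / 100.39 = 0.5456 hr

0.5456 hr


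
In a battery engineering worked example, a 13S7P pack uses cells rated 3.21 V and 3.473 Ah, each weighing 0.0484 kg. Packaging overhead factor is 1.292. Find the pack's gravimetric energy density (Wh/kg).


Step 1: V_pack = 13 * 3.21 = 41.73 V
Step 2: C_pack = 7 * 3.473 = 24.311 Ah
Step 3: E_pack = V_pack * C_pack = 41.73 * 24.311 = 1014.5 Wh
Step 4: m_pack = 13 * 7 * 0.0484 * 1.292 = 5.6905 kg
Step 5: ED = E_pack / m_pack = 1014.5 / 5.6905 = 178.3 Wh/kg

178.3 Wh/kg


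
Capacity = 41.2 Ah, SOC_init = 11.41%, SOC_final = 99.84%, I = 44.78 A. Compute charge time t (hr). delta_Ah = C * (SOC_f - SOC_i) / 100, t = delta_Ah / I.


delta_Ah = 41.2 * (99.84 - 11.41) / 100 = 36.433 Ah
t = delta_Ah / I = 36.433 / 44.78 = 0.8136 hr

0.8136 hr


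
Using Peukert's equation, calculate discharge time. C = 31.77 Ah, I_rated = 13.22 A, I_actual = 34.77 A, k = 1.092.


t_rated = C / I_rated = 31.77 / 13.22 = 2.4032 hr
(I_rated/I)^k = (0.38021)^1.092 = 0.34784
t = t_rated * (I_rated/I)^k = 2.4032 * 0.34784 = 0.8359 hr

0.8359 hr


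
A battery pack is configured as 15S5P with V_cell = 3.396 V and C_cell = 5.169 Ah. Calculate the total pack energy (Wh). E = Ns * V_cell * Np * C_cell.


E = Ns * Vcell * Np * Ccell = 15 * 3.396 * 5 * 5.169 = 1317 Wh

1317 Wh


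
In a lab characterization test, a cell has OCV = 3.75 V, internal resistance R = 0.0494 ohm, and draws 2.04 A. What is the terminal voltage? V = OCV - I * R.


IR drop = 2.04 * 0.0494 = 0.10078 V
V = 3.75 - 0.10078 = 3.649 V

3.649 V


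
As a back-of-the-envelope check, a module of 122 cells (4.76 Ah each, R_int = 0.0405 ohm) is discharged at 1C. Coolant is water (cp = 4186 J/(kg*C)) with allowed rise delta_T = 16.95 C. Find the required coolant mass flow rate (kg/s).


Step 1: I = 1 * 4.76 = 4.76 A
Step 2: Q_cell = I^2 * R = 4.76^2 * 0.0405 = 0.91763 W
Step 3: Q_total = 122 * 0.91763 = 111.95 W
Step 4: m_dot = Q_total / (cp * dT) = 111.95 / (4186 * 16.95) = 0.001578 kg/s

0.001578 kg/s


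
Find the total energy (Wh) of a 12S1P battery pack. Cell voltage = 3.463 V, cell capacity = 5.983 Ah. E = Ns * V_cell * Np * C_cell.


E = Ns * Vcell * Np * Ccell = 12 * 3.463 * 1 * 5.983 = 248.6 Wh

248.6 Wh


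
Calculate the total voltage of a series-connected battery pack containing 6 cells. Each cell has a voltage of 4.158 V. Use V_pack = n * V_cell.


V_pack = n * V_cell = 6 * 4.158 = 24.948 V

24.948 V


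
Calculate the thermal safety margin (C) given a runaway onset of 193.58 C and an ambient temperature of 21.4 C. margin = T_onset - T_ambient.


Safety margin = 193.58 C - 21.4 C = 172.18 C

172.18 C


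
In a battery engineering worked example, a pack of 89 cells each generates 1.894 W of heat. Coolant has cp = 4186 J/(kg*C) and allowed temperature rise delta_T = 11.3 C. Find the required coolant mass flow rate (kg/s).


Q_total = 89 * 1.894 = 168.57 W
m_dot = Q_total / (cp * dT) = 168.57 / (4186 * 11.3) = 0.003564 kg/s

0.003564 kg/s


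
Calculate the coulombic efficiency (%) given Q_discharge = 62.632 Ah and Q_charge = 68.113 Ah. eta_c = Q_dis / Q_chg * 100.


eta_c = Q_dis / Q_chg * 100 = 62.632 / 68.113 * 100 = 91.95%

91.95%


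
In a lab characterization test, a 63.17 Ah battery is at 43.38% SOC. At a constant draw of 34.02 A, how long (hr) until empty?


Step 1: remaining = SOC/100 * C_total = 43.38/100 * 63.17 = 27.403 Ah
Step 2: t = remaining / I = 27.403 / 34.02 = 0.8055 hr

0.8055 hr


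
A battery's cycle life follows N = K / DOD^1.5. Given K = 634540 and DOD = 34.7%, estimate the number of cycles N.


Step 1: DOD^1.5 = 34.7^1.5 = 204.41
Step 2: N = 634540 / 204.41 = 3104 cycles

3104 cycles


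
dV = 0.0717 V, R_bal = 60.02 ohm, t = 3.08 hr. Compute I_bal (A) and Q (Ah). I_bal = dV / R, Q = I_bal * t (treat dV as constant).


First, Ohm's law: I_bal = 0.0717 V / 60.02 ohm = 0.0011946 A
Then Q = I * t = 0.0011946 A * 3.08 hr = 0.003679 Ah

I=0.0011946 A, Q=0.003679 Ah


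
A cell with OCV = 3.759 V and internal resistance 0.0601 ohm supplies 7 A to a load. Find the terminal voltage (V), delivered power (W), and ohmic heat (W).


Step 1: V_terminal = OCV - I*R = 3.759 - 7 * 0.0601 = 3.3383 V
Step 2: P_out = V_terminal * I = 3.3383 * 7 = 23.37 W
Step 3: Q = I^2 * R = 7^2 * 0.0601 = 2.945 W

V=3.3383 V, P=23.37 W, Q=2.945 W


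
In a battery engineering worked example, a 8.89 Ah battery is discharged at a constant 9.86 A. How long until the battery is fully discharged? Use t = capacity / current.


t = capacity / current = 8.89 / 9.86 = 0.9016 hr

0.9016 hr


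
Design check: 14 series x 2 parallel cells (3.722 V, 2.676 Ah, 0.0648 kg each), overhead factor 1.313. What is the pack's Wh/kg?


Step 1: V_pack = 14 * 3.722 = 52.108 V
Step 2: C_pack = 2 * 2.676 = 5.352 Ah
Step 3: E_pack = V_pack * C_pack = 52.108 * 5.352 = 278.88 Wh
Step 4: m_pack = 14 * 2 * 0.0648 * 1.313 = 2.3823 kg
Step 5: ED = E_pack / m_pack = 278.88 / 2.3823 = 117.1 Wh/kg

117.1 Wh/kg


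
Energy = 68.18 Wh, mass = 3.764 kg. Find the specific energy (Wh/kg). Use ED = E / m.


ED = E / m = 68.18 / 3.764 = 18.11 Wh/kg

18.11 Wh/kg


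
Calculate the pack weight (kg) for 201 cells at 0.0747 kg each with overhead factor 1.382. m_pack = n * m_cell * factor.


Cell mass sum = 201 * 0.0747 = 15.015 kg
With overhead 1.382: m_pack = 15.015 * 1.382 = 20.75 kg

20.75 kg


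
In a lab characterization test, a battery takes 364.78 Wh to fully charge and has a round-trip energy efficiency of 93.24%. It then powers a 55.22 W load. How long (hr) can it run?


Step 1: E_discharge = eta/100 * E_charge = 93.24/100 * 364.78 = 340.12 Wh
Step 2: t = E_discharge / P = 340.12 / 55.22 = 6.159 hr

6.159 hr


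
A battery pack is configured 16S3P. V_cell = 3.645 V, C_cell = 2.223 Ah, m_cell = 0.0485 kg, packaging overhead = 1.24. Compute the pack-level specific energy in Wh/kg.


Step 1: V_pack = 16 * 3.645 = 58.32 V
Step 2: C_pack = 3 * 2.223 = 6.669 Ah
Step 3: E_pack = V_pack * C_pack = 58.32 * 6.669 = 388.94 Wh
Step 4: m_pack = 16 * 3 * 0.0485 * 1.24 = 2.8867 kg
Step 5: ED = E_pack / m_pack = 388.94 / 2.8867 = 134.7 Wh/kg

134.7 Wh/kg


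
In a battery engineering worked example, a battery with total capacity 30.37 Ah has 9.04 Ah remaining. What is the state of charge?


SOC% = 9.04 / 30.37 * 100 = 29.77%

29.77%


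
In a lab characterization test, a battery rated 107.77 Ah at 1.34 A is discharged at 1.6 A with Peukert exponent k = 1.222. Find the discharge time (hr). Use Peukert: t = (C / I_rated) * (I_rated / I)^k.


Step 1: t_rated = C / I_rated = 107.77 / 1.34 = 80.425 hr
Step 2: ratio = 1.34 / 1.6 = 0.8375
Step 3: ratio^k = 0.8375^1.222 = 0.80517
Step 4: t = t_rated * ratio^k = 80.425 * 0.80517 = 64.76 hr

64.76 hr


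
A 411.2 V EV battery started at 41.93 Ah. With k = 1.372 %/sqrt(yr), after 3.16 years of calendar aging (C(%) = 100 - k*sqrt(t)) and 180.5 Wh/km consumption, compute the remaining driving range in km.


Step 1: capacity retention = 100 - 1.372 * sqrt(3.16) = 100 - 1.372 * 1.7776 = 97.561%
Step 2: C_now = 41.93 * 97.561/100 = 40.907 Ah
Step 3: E_pack = V * C_now = 411.2 * 40.907 = 16821 Wh
Step 4: range = E_pack / consumption = 16821 / 180.5 = 93.19 km

93.19 km


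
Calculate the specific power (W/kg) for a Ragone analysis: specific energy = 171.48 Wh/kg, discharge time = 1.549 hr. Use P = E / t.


P_specific = E / t = 171.48 / 1.549 = 110.7 W/kg

110.7 W/kg


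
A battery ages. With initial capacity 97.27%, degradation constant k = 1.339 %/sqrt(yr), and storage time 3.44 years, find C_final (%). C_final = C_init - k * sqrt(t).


sqrt(t) = sqrt(3.44) = 1.8547
C_final = 97.27 - 1.339 * 1.8547 = 94.79%

94.79%


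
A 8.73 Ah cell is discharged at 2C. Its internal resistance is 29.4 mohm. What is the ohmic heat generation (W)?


Convert: R = 29.4 mohm = 0.0294 ohm
Step 1: I = C_rate * capacity = 2 * 8.73 = 17.46 A
Step 2: Q = I^2 * R = 17.46^2 * 0.0294 = 304.85 * 0.0294 = 8.963 W

8.963 W


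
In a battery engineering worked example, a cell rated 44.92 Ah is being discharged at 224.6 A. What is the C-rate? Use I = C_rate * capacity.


Rearranging: C_rate = 224.6 / 44.92 = 5C

5C


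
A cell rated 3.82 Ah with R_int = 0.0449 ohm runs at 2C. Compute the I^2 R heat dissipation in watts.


Step 1: I = C_rate * capacity = 2 * 3.82 = 7.64 A
Step 2: Q = I^2 * R = 7.64^2 * 0.0449 = 58.37 * 0.0449 = 2.621 W

2.621 W


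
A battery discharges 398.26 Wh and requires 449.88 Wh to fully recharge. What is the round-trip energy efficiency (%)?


Round-trip efficiency = 398.26/449.88 * 100% = 88.53%

88.53%


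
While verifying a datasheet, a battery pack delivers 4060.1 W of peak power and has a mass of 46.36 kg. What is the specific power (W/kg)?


Specific power = 4060.1 W / 46.36 kg = 87.58 W/kg

87.58 W/kg


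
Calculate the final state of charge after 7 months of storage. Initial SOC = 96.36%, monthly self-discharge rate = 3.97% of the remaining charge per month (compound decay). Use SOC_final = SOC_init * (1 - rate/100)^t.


Monthly retention factor = 1 - 3.97/100 = 0.9603
Over 7 months: factor^7 = 0.75309
SOC_final = 96.36 * 0.75309 = 72.57%

72.57%


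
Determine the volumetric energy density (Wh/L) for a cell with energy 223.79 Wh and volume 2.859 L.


ED = E / V = 223.79 / 2.859 = 78.28 Wh/L

78.28 Wh/L


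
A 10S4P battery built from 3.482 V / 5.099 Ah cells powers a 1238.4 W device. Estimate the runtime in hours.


Step 1: E_pack = Ns * V_cell * Np * C_cell = 10 * 3.482 * 4 * 5.099 = 710.19 Wh
Step 2: t = E_pack / P = 710.19 / 1238.4 = 0.5735 hr

0.5735 hr


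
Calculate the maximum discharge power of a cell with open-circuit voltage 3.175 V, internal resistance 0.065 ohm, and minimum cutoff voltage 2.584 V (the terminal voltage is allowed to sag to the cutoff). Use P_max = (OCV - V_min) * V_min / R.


dV = OCV - V_min = 0.591 V (so I_max = dV / R)
P_max = dV * V_min / R = 0.591 * 2.584 / 0.065 = 23.49 W

23.49 W


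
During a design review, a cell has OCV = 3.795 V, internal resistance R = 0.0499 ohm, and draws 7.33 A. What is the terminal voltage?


V = OCV - I*R = 3.795 - 7.33 * 0.0499 = 3.429 V

3.429 V


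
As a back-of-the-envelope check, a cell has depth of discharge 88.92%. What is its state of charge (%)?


SOC = 100 - DOD = 100 - 88.92 = 11.08%

11.08%


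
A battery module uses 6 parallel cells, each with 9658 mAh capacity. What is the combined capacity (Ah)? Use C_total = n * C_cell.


Convert: C_cell = 9658 mAh = 9.658 Ah
C_total = 6 * 9.658 = 57.948 Ah

57.948 Ah


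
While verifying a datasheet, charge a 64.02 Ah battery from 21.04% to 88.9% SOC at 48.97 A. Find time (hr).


delta_Ah = 64.02 * (88.9 - 21.04) / 100 = 43.444 Ah
t = delta_Ah / I = 43.444 / 48.97 = 0.8872 hr

0.8872 hr


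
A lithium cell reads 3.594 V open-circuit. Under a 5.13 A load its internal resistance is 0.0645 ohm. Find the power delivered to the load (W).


Step 1: V_terminal = OCV - I*R = 3.594 - 5.13 * 0.0645 = 3.2631 V
Step 2: P_out = V_terminal * I = 3.2631 * 5.13 = 16.74 W

16.74 W


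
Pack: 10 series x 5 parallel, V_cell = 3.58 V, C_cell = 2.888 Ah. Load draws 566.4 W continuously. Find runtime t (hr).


Step 1: E_pack = Ns * V_cell * Np * C_cell = 10 * 3.58 * 5 * 2.888 = 516.95 Wh
Step 2: t = E_pack / P = 516.95 / 566.4 = 0.9127 hr

0.9127 hr


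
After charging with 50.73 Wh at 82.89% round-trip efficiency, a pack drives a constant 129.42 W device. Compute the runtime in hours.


Step 1: E_discharge = eta/100 * E_charge = 82.89/100 * 50.73 = 42.05 Wh
Step 2: t = E_discharge / P = 42.05 / 129.42 = 0.3249 hr

0.3249 hr


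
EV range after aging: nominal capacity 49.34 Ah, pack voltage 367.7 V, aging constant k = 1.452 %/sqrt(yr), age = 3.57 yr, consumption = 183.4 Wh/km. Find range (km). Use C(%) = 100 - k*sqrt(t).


Step 1: capacity retention = 100 - 1.452 * sqrt(3.57) = 100 - 1.452 * 1.8894 = 97.257%
Step 2: C_now = 49.34 * 97.257/100 = 47.987 Ah
Step 3: E_pack = V * C_now = 367.7 * 47.987 = 17645 Wh
Step 4: range = E_pack / consumption = 17645 / 183.4 = 96.21 km

96.21 km


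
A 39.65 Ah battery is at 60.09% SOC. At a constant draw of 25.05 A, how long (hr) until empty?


Step 1: remaining = SOC/100 * C_total = 60.09/100 * 39.65 = 23.826 Ah
Step 2: t = remaining / I = 23.826 / 25.05 = 0.9511 hr

0.9511 hr


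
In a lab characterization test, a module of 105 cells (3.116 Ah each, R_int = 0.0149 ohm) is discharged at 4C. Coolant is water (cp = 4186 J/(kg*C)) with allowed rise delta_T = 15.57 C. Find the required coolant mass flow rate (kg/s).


Step 1: I = 4 * 3.116 = 12.464 A
Step 2: Q_cell = I^2 * R = 12.464^2 * 0.0149 = 2.3147 W
Step 3: Q_total = 105 * 2.3147 = 243.04 W
Step 4: m_dot = Q_total / (cp * dT) = 243.04 / (4186 * 15.57) = 0.003729 kg/s

0.003729 kg/s


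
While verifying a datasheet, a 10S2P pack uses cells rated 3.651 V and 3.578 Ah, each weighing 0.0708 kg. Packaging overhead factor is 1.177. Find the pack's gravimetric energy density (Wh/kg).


Step 1: V_pack = 10 * 3.651 = 36.51 V
Step 2: C_pack = 2 * 3.578 = 7.156 Ah
Step 3: E_pack = V_pack * C_pack = 36.51 * 7.156 = 261.27 Wh
Step 4: m_pack = 10 * 2 * 0.0708 * 1.177 = 1.6666 kg
Step 5: ED = E_pack / m_pack = 261.27 / 1.6666 = 156.8 Wh/kg

156.8 Wh/kg


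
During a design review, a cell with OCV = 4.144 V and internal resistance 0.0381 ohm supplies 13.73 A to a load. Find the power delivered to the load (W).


Step 1: V_terminal = OCV - I*R = 4.144 - 13.73 * 0.0381 = 3.6209 V
Step 2: P_out = V_terminal * I = 3.6209 * 13.73 = 49.71 W

49.71 W


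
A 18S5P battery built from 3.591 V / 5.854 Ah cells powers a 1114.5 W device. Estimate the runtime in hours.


Step 1: E_pack = Ns * V_cell * Np * C_cell = 18 * 3.591 * 5 * 5.854 = 1892 Wh
Step 2: t = E_pack / P = 1892 / 1114.5 = 1.698 hr

1.698 hr


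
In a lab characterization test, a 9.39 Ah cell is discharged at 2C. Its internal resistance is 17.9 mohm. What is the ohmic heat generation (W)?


Convert: R = 17.9 mohm = 0.0179 ohm
Step 1: I = C_rate * capacity = 2 * 9.39 = 18.78 A
Step 2: Q = I^2 * R = 18.78^2 * 0.0179 = 352.69 * 0.0179 = 6.313 W

6.313 W


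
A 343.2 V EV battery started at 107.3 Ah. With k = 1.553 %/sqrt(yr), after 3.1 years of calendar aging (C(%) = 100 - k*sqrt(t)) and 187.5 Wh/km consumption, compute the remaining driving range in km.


Step 1: capacity retention = 100 - 1.553 * sqrt(3.1) = 100 - 1.553 * 1.7607 = 97.266%
Step 2: C_now = 107.3 * 97.266/100 = 104.37 Ah
Step 3: E_pack = V * C_now = 343.2 * 104.37 = 35820 Wh
Step 4: range = E_pack / consumption = 35820 / 187.5 = 191.0 km

191.0 km


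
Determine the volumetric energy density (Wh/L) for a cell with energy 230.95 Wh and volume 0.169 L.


ED = E / V = 230.95 / 0.169 = 1367 Wh/L

1367 Wh/L


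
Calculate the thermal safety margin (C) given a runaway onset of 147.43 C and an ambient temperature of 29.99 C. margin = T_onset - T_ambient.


Safety margin = 147.43 C - 29.99 C = 117.44 C

117.44 C


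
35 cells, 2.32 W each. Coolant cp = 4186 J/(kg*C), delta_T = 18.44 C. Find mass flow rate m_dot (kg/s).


Q_total = 35 * 2.32 = 81.2 W
m_dot = Q_total / (cp * dT) = 81.2 / (4186 * 18.44) = 0.001052 kg/s

0.001052 kg/s


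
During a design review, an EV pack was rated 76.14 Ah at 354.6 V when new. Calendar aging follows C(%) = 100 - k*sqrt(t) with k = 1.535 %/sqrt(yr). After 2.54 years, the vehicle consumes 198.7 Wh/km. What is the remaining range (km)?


Step 1: capacity retention = 100 - 1.535 * sqrt(2.54) = 100 - 1.535 * 1.5937 = 97.554%
Step 2: C_now = 76.14 * 97.554/100 = 74.278 Ah
Step 3: E_pack = V * C_now = 354.6 * 74.278 = 26339 Wh
Step 4: range = E_pack / consumption = 26339 / 198.7 = 132.6 km

132.6 km


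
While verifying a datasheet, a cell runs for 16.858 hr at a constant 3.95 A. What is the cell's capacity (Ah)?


C = I * t = 3.95 * 16.858 = 66.59 Ah

66.59 Ah


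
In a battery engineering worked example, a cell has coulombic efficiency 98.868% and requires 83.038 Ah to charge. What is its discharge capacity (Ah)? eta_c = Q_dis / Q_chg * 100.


Q_dis = eta/100 * Q_chg = 98.868/100 * 83.038 = 82.10 Ah

82.10 Ah


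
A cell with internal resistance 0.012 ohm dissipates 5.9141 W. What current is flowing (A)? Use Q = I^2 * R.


I = sqrt(Q / R) = sqrt(5.9141 / 0.012) = sqrt(492.84) = 22.20 A

22.20 A


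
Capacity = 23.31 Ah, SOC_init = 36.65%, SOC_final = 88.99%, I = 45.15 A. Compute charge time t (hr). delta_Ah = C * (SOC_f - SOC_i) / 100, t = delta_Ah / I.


delta_Ah = 23.31 * (88.99 - 36.65) / 100 = 12.2 Ah
t = delta_Ah / I = 12.2 / 45.15 = 0.2702 hr

0.2702 hr


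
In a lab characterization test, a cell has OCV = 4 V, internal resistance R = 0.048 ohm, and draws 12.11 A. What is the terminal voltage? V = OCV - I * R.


IR drop = 12.11 * 0.048 = 0.58128 V
V = 4 - 0.58128 = 3.419 V

3.419 V


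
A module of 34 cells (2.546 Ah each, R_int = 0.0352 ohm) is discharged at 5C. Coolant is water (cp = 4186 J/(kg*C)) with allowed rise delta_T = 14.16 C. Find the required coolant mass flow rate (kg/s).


Step 1: I = 5 * 2.546 = 12.73 A
Step 2: Q_cell = I^2 * R = 12.73^2 * 0.0352 = 5.7043 W
Step 3: Q_total = 34 * 5.7043 = 193.95 W
Step 4: m_dot = Q_total / (cp * dT) = 193.95 / (4186 * 14.16) = 0.003272 kg/s

0.003272 kg/s


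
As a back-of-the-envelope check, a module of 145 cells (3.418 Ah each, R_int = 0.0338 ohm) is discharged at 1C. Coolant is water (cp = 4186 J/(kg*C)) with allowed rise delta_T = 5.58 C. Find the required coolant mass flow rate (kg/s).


Step 1: I = 1 * 3.418 = 3.418 A
Step 2: Q_cell = I^2 * R = 3.418^2 * 0.0338 = 0.39488 W
Step 3: Q_total = 145 * 0.39488 = 57.258 W
Step 4: m_dot = Q_total / (cp * dT) = 57.258 / (4186 * 5.58) = 0.002451 kg/s

0.002451 kg/s


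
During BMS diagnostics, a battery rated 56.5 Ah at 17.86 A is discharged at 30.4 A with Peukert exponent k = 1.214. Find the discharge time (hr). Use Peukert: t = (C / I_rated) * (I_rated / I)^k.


Step 1: t_rated = C / I_rated = 56.5 / 17.86 = 3.1635 hr
Step 2: ratio = 17.86 / 30.4 = 0.5875
Step 3: ratio^k = 0.5875^1.214 = 0.52429
Step 4: t = t_rated * ratio^k = 3.1635 * 0.52429 = 1.659 hr

1.659 hr


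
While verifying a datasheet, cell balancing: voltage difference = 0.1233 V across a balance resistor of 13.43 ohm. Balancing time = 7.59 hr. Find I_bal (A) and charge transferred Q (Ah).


First, Ohm's law: I_bal = 0.1233 V / 13.43 ohm = 0.0091809 A
Then Q = I * t = 0.0091809 A * 7.59 hr = 0.06968 Ah

I=0.0091809 A, Q=0.06968 Ah


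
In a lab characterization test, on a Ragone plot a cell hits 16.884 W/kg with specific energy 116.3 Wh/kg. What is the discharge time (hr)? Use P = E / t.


t = E / P = 116.3 / 16.884 = 6.888 hr

6.888 hr


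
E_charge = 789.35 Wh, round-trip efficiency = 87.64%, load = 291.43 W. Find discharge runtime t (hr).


Step 1: E_discharge = eta/100 * E_charge = 87.64/100 * 789.35 = 691.79 Wh
Step 2: t = E_discharge / P = 691.79 / 291.43 = 2.374 hr

2.374 hr


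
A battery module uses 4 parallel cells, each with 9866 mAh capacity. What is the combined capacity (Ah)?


Convert: C_cell = 9866 mAh = 9.866 Ah
C_total = 4 * 9.866 = 39.464 Ah

39.464 Ah


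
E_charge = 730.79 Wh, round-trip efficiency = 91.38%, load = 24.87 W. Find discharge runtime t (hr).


Step 1: E_discharge = eta/100 * E_charge = 91.38/100 * 730.79 = 667.8 Wh
Step 2: t = E_discharge / P = 667.8 / 24.87 = 26.85 hr

26.85 hr


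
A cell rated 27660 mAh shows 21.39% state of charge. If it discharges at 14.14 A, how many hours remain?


Convert: C_total = 27660 mAh = 27.66 Ah
Step 1: remaining = SOC/100 * C_total = 21.39/100 * 27.66 = 5.9165 Ah
Step 2: t = remaining / I = 5.9165 / 14.14 = 0.4184 hr

0.4184 hr


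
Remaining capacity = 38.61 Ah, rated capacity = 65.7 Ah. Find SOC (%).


SOC = (remaining / total) * 100 = (38.61 / 65.7) * 100 = 58.77%

58.77%


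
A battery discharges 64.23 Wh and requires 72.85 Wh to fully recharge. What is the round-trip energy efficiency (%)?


eta_e = E_dis / E_chg * 100 = 64.23 / 72.85 * 100 = 88.17%

88.17%


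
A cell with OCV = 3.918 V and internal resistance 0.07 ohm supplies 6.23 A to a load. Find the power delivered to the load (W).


Step 1: V_terminal = OCV - I*R = 3.918 - 6.23 * 0.07 = 3.4819 V
Step 2: P_out = V_terminal * I = 3.4819 * 6.23 = 21.69 W

21.69 W


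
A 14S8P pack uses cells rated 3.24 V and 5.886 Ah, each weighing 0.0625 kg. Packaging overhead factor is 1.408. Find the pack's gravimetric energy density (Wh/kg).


Step 1: V_pack = 14 * 3.24 = 45.36 V
Step 2: C_pack = 8 * 5.886 = 47.088 Ah
Step 3: E_pack = V_pack * C_pack = 45.36 * 47.088 = 2135.9 Wh
Step 4: m_pack = 14 * 8 * 0.0625 * 1.408 = 9.856 kg
Step 5: ED = E_pack / m_pack = 2135.9 / 9.856 = 216.7 Wh/kg

216.7 Wh/kg


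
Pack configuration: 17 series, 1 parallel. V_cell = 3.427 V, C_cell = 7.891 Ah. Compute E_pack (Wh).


E = Ns * Vcell * Np * Ccell = 17 * 3.427 * 1 * 7.891 = 459.7 Wh

459.7 Wh


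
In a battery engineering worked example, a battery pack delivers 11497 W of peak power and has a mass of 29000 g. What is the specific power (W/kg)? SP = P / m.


Convert: m = 29000 g = 29 kg
Specific power = 11497 W / 29 kg = 396.4 W/kg

396.4 W/kg


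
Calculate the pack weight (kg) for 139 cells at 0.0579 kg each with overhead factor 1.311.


Cell mass sum = 139 * 0.0579 = 8.0481 kg
With overhead 1.311: m_pack = 8.0481 * 1.311 = 10.55 kg

10.55 kg


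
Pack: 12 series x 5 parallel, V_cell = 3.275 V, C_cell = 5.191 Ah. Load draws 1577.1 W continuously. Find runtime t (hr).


Step 1: E_pack = Ns * V_cell * Np * C_cell = 12 * 3.275 * 5 * 5.191 = 1020 Wh
Step 2: t = E_pack / P = 1020 / 1577.1 = 0.6468 hr

0.6468 hr


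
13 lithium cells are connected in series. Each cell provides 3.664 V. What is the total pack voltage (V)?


Series voltages add: 13 * 3.664 V = 47.632 V

47.632 V


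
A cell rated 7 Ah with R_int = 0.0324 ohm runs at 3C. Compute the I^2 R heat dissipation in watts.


Step 1: I = C_rate * capacity = 3 * 7 = 21 A
Step 2: Q = I^2 * R = 21^2 * 0.0324 = 441 * 0.0324 = 14.29 W

14.29 W


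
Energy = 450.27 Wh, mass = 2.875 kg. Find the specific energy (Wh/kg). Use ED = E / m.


Specific energy = 450.27 Wh / 2.875 kg = 156.6 Wh/kg

156.6 Wh/kg


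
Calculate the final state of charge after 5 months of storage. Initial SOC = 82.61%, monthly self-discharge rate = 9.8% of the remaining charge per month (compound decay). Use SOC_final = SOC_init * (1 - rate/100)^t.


Monthly retention factor = 1 - 9.8/100 = 0.902
Over 5 months: factor^5 = 0.59708
SOC_final = 82.61 * 0.59708 = 49.32%

49.32%


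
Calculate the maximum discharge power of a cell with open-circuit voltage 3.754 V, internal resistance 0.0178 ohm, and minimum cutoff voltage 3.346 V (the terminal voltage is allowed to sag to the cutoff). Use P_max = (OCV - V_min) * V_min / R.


dV = OCV - V_min = 0.408 V (so I_max = dV / R)
P_max = dV * V_min / R = 0.408 * 3.346 / 0.0178 = 76.69 W

76.69 W


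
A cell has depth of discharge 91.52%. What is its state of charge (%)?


SOC = 100 - DOD = 100 - 91.52 = 8.48%

8.48%


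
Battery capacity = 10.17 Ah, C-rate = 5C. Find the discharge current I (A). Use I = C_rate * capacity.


At 5C: I = 5 * 10.17 Ah = 50.85 A

50.85 A


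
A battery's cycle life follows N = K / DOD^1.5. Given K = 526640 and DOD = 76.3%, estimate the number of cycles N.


Step 1: DOD^1.5 = 76.3^1.5 = 666.48
Step 2: N = 526640 / 666.48 = 790.2 cycles

790.2 cycles


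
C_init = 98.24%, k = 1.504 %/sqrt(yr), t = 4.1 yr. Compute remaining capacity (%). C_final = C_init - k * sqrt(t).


sqrt(t) = sqrt(4.1) = 2.0248
C_final = 98.24 - 1.504 * 2.0248 = 95.19%

95.19%


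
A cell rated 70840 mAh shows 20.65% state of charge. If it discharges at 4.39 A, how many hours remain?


Convert: C_total = 70840 mAh = 70.84 Ah
Step 1: remaining = SOC/100 * C_total = 20.65/100 * 70.84 = 14.628 Ah
Step 2: t = remaining / I = 14.628 / 4.39 = 3.332 hr

3.332 hr


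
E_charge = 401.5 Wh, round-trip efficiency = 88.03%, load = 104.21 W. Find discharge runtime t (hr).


Step 1: E_discharge = eta/100 * E_charge = 88.03/100 * 401.5 = 353.44 Wh
Step 2: t = E_discharge / P = 353.44 / 104.21 = 3.392 hr

3.392 hr


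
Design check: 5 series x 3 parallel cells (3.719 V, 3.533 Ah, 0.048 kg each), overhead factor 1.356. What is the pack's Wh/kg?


Step 1: V_pack = 5 * 3.719 = 18.595 V
Step 2: C_pack = 3 * 3.533 = 10.599 Ah
Step 3: E_pack = V_pack * C_pack = 18.595 * 10.599 = 197.09 Wh
Step 4: m_pack = 5 * 3 * 0.048 * 1.356 = 0.97632 kg
Step 5: ED = E_pack / m_pack = 197.09 / 0.97632 = 201.9 Wh/kg

201.9 Wh/kg


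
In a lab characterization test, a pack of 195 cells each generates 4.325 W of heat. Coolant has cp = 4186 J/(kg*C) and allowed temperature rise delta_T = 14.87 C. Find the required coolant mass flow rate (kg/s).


Step 1: Total heat Q = 195 * 4.325 W = 843.38 W
Step 2: denom = cp * dT = 4186 * 14.87 = 62246
Step 3: m_dot = 843.38 / 62246 = 0.01355 kg/s

0.01355 kg/s


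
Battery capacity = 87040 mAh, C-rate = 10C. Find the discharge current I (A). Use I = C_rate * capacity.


Convert: capacity = 87040 mAh = 87.04 Ah
At 10C: I = 10 * 87.04 Ah = 870.4 A

870.4 A


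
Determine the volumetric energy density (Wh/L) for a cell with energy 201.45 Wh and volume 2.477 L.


Volumetric ED = 201.45 Wh / 2.477 L = 81.33 Wh/L

81.33 Wh/L


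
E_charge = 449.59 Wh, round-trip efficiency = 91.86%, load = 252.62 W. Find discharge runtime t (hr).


Step 1: E_discharge = eta/100 * E_charge = 91.86/100 * 449.59 = 412.99 Wh
Step 2: t = E_discharge / P = 412.99 / 252.62 = 1.635 hr

1.635 hr


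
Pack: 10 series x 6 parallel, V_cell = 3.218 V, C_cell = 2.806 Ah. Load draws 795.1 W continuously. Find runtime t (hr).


Step 1: E_pack = Ns * V_cell * Np * C_cell = 10 * 3.218 * 6 * 2.806 = 541.78 Wh
Step 2: t = E_pack / P = 541.78 / 795.1 = 0.6814 hr

0.6814 hr


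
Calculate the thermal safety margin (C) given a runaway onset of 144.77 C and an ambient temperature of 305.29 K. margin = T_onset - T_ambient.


Convert: T_ambient = 305.29 K = 32.14 C
margin = 144.77 - 32.14 = 112.63 C

112.63 C


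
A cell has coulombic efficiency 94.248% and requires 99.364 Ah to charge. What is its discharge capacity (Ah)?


Q_dis = eta/100 * Q_chg = 94.248/100 * 99.364 = 93.65 Ah

93.65 Ah


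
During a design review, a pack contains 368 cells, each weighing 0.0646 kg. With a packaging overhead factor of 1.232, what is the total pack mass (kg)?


m_pack = n * m_cell * overhead = 368 * 0.0646 * 1.232 = 29.29 kg

29.29 kg


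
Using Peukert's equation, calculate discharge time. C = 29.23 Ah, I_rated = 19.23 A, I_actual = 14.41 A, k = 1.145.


Step 1: t_rated = C / I_rated = 29.23 / 19.23 = 1.52 hr
Step 2: ratio = 19.23 / 14.41 = 1.3345
Step 3: ratio^k = 1.3345^1.145 = 1.3915
Step 4: t = t_rated * ratio^k = 1.52 * 1.3915 = 2.115 hr

2.115 hr


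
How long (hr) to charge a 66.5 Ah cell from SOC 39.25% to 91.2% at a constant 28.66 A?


Step 1: dSOC = 91.2% - 39.25% = 51.95%
Step 2: delta_Ah = 66.5 * 51.95 / 100 = 34.547 Ah
Step 3: t = 34.547 / 28.66 = 1.205 hr

1.205 hr


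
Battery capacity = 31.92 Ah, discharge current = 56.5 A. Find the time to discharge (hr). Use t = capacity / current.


Runtime = 31.92 Ah / 56.5 A = 0.5650 hr

0.5650 hr


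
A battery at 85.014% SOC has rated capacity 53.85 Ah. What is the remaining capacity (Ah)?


remaining = SOC / 100 * total = 85.014 / 100 * 53.85 = 45.78 Ah

45.78 Ah


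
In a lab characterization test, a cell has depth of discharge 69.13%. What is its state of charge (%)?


SOC = 100 - DOD = 100 - 69.13 = 30.87%

30.87%


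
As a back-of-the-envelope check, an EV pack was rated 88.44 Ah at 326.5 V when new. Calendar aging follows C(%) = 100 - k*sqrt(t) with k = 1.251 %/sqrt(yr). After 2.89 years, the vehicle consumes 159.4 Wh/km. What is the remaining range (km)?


Step 1: capacity retention = 100 - 1.251 * sqrt(2.89) = 100 - 1.251 * 1.7 = 97.873%
Step 2: C_now = 88.44 * 97.873/100 = 86.559 Ah
Step 3: E_pack = V * C_now = 326.5 * 86.559 = 28262 Wh
Step 4: range = E_pack / consumption = 28262 / 159.4 = 177.3 km

177.3 km


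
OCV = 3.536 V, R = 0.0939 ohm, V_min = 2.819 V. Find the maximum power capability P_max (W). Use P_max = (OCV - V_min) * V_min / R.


P_max = (OCV - V_min) * V_min / R = (3.536 - 2.819) * 2.819 / 0.0939 = 0.717 * 2.819 / 0.0939 = 21.53 W

21.53 W


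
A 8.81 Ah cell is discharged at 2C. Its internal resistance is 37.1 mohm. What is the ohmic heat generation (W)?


Convert: R = 37.1 mohm = 0.0371 ohm
Step 1: I = C_rate * capacity = 2 * 8.81 = 17.62 A
Step 2: Q = I^2 * R = 17.62^2 * 0.0371 = 310.46 * 0.0371 = 11.52 W

11.52 W


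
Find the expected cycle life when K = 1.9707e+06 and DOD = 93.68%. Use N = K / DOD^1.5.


Step 1: DOD^1.5 = 93.68^1.5 = 906.71
Step 2: N = 1.9707e+06 / 906.71 = 2173 cycles

2173 cycles


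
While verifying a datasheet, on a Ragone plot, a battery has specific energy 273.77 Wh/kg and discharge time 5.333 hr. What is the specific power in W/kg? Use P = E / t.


Specific power = 273.77 Wh/kg / 5.333 hr = 51.34 W/kg

51.34 W/kg


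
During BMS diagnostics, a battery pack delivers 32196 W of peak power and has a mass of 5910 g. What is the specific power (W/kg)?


Convert: m = 5910 g = 5.91 kg
Specific power = 32196 W / 5.91 kg = 5448 W/kg

5448 W/kg


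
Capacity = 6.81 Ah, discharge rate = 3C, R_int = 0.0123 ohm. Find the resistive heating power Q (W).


Step 1: I = C_rate * capacity = 3 * 6.81 = 20.43 A
Step 2: Q = I^2 * R = 20.43^2 * 0.0123 = 417.38 * 0.0123 = 5.134 W

5.134 W


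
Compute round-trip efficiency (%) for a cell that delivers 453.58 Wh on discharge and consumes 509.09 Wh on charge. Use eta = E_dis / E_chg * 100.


eta_e = E_dis / E_chg * 100 = 453.58 / 509.09 * 100 = 89.10%

89.10%


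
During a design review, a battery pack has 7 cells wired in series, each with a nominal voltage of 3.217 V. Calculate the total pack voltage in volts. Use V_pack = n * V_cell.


V_pack = n * V_cell = 7 * 3.217 = 22.519 V

22.519 V


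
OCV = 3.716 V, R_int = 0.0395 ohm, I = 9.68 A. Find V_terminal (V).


V = OCV - I*R = 3.716 - 9.68 * 0.0395 = 3.334 V

3.334 V


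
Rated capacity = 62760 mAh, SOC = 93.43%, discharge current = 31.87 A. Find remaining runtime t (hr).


Convert: C_total = 62760 mAh = 62.76 Ah
Step 1: remaining = SOC/100 * C_total = 93.43/100 * 62.76 = 58.637 Ah
Step 2: t = remaining / I = 58.637 / 31.87 = 1.840 hr

1.840 hr


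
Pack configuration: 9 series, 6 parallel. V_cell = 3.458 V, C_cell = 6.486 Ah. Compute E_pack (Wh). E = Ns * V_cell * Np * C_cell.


V_pack = 9 * 3.458 = 31.122 V
C_pack = 6 * 6.486 = 38.916 Ah
E = V_pack * C_pack = 31.122 * 38.916 = 1211 Wh

1211 Wh


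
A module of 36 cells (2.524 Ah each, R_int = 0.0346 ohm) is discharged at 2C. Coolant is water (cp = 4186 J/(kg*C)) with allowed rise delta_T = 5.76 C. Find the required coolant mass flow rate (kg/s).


Step 1: I = 2 * 2.524 = 5.048 A
Step 2: Q_cell = I^2 * R = 5.048^2 * 0.0346 = 0.88169 W
Step 3: Q_total = 36 * 0.88169 = 31.741 W
Step 4: m_dot = Q_total / (cp * dT) = 31.741 / (4186 * 5.76) = 0.001316 kg/s

0.001316 kg/s


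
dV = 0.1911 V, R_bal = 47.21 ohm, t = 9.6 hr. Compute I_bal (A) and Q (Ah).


First, Ohm's law: I_bal = 0.1911 V / 47.21 ohm = 0.0040479 A
Then Q = I * t = 0.0040479 A * 9.6 hr = 0.03886 Ah

I=0.0040479 A, Q=0.03886 Ah


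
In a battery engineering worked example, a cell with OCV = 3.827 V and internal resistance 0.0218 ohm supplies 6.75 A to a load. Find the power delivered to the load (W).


Step 1: V_terminal = OCV - I*R = 3.827 - 6.75 * 0.0218 = 3.6799 V
Step 2: P_out = V_terminal * I = 3.6799 * 6.75 = 24.84 W

24.84 W


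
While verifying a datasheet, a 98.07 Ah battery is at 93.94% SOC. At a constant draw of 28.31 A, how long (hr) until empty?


Step 1: remaining = SOC/100 * C_total = 93.94/100 * 98.07 = 92.127 Ah
Step 2: t = remaining / I = 92.127 / 28.31 = 3.254 hr

3.254 hr


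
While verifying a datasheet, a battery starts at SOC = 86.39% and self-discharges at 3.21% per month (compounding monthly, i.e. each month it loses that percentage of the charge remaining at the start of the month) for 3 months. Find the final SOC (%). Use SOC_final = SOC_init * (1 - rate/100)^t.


Monthly retention factor = 1 - 3.21/100 = 0.9679
Over 3 months: factor^3 = 0.90676
SOC_final = 86.39 * 0.90676 = 78.33%

78.33%


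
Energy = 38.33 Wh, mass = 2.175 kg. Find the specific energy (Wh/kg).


ED = E / m = 38.33 / 2.175 = 17.62 Wh/kg

17.62 Wh/kg


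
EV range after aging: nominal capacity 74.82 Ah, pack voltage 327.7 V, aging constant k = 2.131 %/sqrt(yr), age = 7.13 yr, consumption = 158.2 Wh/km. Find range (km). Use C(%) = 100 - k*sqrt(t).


Step 1: capacity retention = 100 - 2.131 * sqrt(7.13) = 100 - 2.131 * 2.6702 = 94.31%
Step 2: C_now = 74.82 * 94.31/100 = 70.563 Ah
Step 3: E_pack = V * C_now = 327.7 * 70.563 = 23123 Wh
Step 4: range = E_pack / consumption = 23123 / 158.2 = 146.2 km

146.2 km


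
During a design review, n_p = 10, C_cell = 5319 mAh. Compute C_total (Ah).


Convert: C_cell = 5319 mAh = 5.319 Ah
C_total = 10 * 5.319 = 53.19 Ah

53.19 Ah


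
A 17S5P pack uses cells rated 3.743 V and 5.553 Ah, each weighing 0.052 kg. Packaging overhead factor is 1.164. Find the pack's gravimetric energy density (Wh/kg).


Step 1: V_pack = 17 * 3.743 = 63.631 V
Step 2: C_pack = 5 * 5.553 = 27.765 Ah
Step 3: E_pack = V_pack * C_pack = 63.631 * 27.765 = 1766.7 Wh
Step 4: m_pack = 17 * 5 * 0.052 * 1.164 = 5.1449 kg
Step 5: ED = E_pack / m_pack = 1766.7 / 5.1449 = 343.4 Wh/kg

343.4 Wh/kg
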